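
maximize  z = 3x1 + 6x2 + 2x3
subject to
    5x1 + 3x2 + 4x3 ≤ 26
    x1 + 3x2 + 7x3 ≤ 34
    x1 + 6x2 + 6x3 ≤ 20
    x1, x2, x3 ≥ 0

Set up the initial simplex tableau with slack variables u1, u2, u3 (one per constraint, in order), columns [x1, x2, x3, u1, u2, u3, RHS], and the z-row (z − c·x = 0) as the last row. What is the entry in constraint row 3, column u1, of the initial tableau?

Slack u1 belongs to constraint 1; its column is the unit vector e_1, so the entry in row 3 is 0.

0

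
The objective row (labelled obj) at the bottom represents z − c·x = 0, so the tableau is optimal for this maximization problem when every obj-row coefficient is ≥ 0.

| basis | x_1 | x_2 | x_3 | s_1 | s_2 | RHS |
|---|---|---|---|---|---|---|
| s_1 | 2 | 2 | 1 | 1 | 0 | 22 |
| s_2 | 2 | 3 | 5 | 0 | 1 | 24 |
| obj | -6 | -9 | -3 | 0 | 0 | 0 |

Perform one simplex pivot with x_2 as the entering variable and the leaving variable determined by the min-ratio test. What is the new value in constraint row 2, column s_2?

1/3

Ratio test on column x_2 — row 1: 22/2 = 11; row 2: 24/3 = 8. Minimum is 8 at row 2 (s_2 leaves); pivot element 3.
Divide row 2 by 3; eliminate column x_2 from the other rows.
In the new row 2, the s_2 entry is the old entry divided by the pivot: 1/3 = 1/3.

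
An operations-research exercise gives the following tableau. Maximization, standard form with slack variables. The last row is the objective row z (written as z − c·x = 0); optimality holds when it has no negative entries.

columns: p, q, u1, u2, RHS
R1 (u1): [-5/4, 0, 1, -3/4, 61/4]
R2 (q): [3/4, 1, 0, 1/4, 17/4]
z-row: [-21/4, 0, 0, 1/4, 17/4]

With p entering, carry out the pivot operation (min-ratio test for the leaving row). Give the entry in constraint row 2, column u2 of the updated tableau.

1/3

Ratio test on column p — row 1: entry -5/4 ≤ 0; row 2: (17/4)/(3/4) = 17/3. Minimum is 17/3 at row 2 (q leaves); pivot element 3/4.
Divide row 2 by 3/4; eliminate column p from the other rows.
In the new row 2, the u2 entry is the old entry divided by the pivot: (1/4)/(3/4) = 1/3.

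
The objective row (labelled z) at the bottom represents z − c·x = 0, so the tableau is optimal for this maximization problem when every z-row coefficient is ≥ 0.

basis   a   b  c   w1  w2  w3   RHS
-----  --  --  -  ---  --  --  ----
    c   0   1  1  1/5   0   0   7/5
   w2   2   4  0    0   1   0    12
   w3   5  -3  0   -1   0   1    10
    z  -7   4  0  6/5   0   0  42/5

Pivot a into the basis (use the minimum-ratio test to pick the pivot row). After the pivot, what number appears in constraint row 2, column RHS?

8

Ratio test on column a — row 1: entry 0 ≤ 0; row 2: 12/2 = 6; row 3: 10/5 = 2. Minimum is 2 at row 3 (w3 leaves); pivot element 5.
Divide row 3 by 5; eliminate column a from the other rows.
Row 2 update in column RHS: 12 − 2·2 = 8.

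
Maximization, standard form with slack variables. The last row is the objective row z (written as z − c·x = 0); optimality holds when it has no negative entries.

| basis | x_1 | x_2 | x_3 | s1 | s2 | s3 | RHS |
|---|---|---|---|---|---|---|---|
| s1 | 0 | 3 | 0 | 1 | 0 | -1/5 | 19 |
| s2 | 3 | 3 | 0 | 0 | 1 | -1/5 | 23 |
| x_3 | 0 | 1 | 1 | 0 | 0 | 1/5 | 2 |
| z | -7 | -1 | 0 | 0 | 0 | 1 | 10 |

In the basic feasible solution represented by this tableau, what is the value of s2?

s2 is basic (row 2); its value is the RHS of that row, 23.

23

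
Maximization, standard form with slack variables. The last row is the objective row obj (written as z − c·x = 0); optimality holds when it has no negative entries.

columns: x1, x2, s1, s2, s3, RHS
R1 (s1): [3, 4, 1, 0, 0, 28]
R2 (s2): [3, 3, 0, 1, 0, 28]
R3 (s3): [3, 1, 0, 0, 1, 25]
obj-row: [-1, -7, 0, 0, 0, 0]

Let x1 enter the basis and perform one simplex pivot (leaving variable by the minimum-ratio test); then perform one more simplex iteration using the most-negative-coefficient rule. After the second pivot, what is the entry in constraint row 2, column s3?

-1/3

Ratio test on column x1 — row 1: 28/3 = 28/3; row 2: 28/3 = 28/3; row 3: 25/3 = 25/3. Minimum is 25/3 at row 3 (s3 leaves); pivot element 3.
Divide row 3 by 3; eliminate column x1 from the other rows.
Second iteration: most negative obj-row entry is -20/3 in column x2, so x2 enters.
Ratio test on column x2 — row 1: 3/3 = 1; row 2: 3/2 = 3/2; row 3: (25/3)/(1/3) = 25. Minimum is 1 at row 1 (s1 leaves); pivot element 3.
Divide row 1 by 3; eliminate column x2 from the other rows.
After both pivots, the entry at constraint row 2, column s3 is -1/3.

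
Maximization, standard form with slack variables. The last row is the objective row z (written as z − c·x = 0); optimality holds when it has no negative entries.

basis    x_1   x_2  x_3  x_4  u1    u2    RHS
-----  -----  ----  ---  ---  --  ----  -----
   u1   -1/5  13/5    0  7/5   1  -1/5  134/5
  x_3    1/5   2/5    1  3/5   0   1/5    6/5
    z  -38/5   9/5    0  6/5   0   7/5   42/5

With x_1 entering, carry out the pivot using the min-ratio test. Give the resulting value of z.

54

Ratio test on column x_1 — row 1: entry -1/5 ≤ 0; row 2: (6/5)/(1/5) = 6. Minimum is 6 at row 2 (x_3 leaves); pivot element 1/5.
Pivot on row 2; the z-row RHS becomes 42/5 − (-38/5)·6 = 54.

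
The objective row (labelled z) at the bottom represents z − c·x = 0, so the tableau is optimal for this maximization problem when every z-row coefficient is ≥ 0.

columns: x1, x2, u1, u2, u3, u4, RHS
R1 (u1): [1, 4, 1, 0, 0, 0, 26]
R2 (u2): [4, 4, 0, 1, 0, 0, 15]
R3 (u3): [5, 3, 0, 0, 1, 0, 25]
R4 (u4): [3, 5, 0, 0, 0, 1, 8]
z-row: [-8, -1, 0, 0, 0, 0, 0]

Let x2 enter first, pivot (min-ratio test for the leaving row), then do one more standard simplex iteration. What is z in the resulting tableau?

Ratio test on column x2 — row 1: 26/4 = 13/2; row 2: 15/4 = 15/4; row 3: 25/3 = 25/3; row 4: 8/5 = 8/5. Minimum is 8/5 at row 4 (u4 leaves); pivot element 5.
Pivot on row 4; the z-row RHS becomes 0 − (-1)·(8/5) = 8/5.
Next entering variable (most negative z-row entry -37/5): x1.
Ratio test on column x1 — row 1: entry -7/5 ≤ 0; row 2: (43/5)/(8/5) = 43/8; row 3: (101/5)/(16/5) = 101/16; row 4: (8/5)/(3/5) = 8/3. Minimum is 8/3 at row 4 (x2 leaves); pivot element 3/5.
After the second pivot the z-row RHS is 8/5 − (-37/5)·(8/3) = 64/3.

64/3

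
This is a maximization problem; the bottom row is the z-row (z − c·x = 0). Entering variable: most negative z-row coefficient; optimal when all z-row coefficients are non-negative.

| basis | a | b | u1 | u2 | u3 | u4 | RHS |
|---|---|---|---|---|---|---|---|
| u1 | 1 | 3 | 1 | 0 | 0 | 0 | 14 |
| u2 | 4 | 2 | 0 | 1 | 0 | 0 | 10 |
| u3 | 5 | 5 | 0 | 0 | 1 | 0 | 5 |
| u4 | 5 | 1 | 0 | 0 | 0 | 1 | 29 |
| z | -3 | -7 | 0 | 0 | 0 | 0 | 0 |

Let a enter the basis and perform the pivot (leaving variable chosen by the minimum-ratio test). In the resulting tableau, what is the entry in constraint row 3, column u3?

1/5

Ratio test on column a — row 1: 14/1 = 14; row 2: 10/4 = 5/2; row 3: 5/5 = 1; row 4: 29/5 = 29/5. Minimum is 1 at row 3 (u3 leaves); pivot element 5.
Divide row 3 by 5; eliminate column a from the other rows.
In the new row 3, the u3 entry is the old entry divided by the pivot: 1/5 = 1/5.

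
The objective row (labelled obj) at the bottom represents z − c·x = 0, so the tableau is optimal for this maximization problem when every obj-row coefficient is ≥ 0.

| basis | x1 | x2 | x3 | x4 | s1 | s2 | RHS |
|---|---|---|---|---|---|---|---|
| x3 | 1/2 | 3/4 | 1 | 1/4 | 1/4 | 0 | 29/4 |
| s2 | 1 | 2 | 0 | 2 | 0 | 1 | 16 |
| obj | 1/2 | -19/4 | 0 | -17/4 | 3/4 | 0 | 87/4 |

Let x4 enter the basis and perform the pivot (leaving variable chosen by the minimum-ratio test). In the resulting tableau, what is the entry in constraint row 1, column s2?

-1/8

Ratio test on column x4 — row 1: (29/4)/(1/4) = 29; row 2: 16/2 = 8. Minimum is 8 at row 2 (s2 leaves); pivot element 2.
Divide row 2 by 2; eliminate column x4 from the other rows.
Row 1 update in column s2: 0 − (1/4)·(1/2) = -1/8.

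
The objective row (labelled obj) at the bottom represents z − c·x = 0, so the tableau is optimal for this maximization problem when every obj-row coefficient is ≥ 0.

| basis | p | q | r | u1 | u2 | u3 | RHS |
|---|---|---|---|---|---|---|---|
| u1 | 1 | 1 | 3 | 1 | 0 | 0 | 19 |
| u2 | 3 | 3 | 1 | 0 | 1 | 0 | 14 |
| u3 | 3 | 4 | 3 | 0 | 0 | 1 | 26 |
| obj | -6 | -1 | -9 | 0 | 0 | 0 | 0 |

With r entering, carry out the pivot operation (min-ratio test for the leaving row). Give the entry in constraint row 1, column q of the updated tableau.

Ratio test on column r — row 1: 19/3 = 19/3; row 2: 14/1 = 14; row 3: 26/3 = 26/3. Minimum is 19/3 at row 1 (u1 leaves); pivot element 3.
Divide row 1 by 3; eliminate column r from the other rows.
In the new row 1, the q entry is the old entry divided by the pivot: 1/3 = 1/3.

1/3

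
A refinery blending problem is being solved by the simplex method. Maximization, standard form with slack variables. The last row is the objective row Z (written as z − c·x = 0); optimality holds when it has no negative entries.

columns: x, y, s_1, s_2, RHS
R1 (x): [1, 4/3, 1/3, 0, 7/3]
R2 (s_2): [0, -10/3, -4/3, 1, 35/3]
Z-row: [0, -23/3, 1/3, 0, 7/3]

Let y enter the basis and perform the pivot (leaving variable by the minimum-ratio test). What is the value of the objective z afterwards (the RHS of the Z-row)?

63/4

Ratio test on column y — row 1: (7/3)/(4/3) = 7/4; row 2: entry -10/3 ≤ 0. Minimum is 7/4 at row 1 (x leaves); pivot element 4/3.
Pivot on row 1; the Z-row RHS becomes 7/3 − (-23/3)·(7/4) = 63/4.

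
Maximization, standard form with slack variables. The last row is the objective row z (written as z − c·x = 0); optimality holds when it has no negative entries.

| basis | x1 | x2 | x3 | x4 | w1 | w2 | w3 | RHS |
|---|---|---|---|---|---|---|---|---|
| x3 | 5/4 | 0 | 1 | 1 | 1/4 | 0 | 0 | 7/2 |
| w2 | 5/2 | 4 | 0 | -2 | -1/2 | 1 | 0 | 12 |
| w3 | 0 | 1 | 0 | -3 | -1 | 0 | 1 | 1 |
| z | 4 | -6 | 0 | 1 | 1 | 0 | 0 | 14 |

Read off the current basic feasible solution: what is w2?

w2 is basic (row 2); its value is the RHS of that row, 12.

12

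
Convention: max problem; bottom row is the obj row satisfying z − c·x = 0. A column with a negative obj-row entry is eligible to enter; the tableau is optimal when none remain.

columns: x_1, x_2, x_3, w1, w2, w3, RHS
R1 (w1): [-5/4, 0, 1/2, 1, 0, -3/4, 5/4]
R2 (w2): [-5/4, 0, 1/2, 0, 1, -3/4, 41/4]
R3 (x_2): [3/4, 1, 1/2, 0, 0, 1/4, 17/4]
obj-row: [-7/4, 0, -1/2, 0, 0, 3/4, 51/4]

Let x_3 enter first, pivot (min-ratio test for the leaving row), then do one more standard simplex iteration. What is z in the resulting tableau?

37/2

Ratio test on column x_3 — row 1: (5/4)/(1/2) = 5/2; row 2: (41/4)/(1/2) = 41/2; row 3: (17/4)/(1/2) = 17/2. Minimum is 5/2 at row 1 (w1 leaves); pivot element 1/2.
Pivot on row 1; the obj-row RHS becomes 51/4 − (-1/2)·(5/2) = 14.
Next entering variable (most negative obj-row entry -3): x_1.
Ratio test on column x_1 — row 1: entry -5/2 ≤ 0; row 2: entry 0 ≤ 0; row 3: 3/2 = 3/2. Minimum is 3/2 at row 3 (x_2 leaves); pivot element 2.
After the second pivot the obj-row RHS is 14 − (-3)·(3/2) = 37/2.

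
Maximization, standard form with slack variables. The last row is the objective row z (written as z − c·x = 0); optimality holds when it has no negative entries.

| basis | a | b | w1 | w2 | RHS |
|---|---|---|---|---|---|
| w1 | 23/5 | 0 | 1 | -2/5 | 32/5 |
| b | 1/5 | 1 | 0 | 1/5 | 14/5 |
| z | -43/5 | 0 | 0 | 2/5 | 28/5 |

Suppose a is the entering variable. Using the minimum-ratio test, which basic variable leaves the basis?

Column a entries and ratios — w1: (32/5)/(23/5) = 32/23; b: (14/5)/(1/5) = 14.
Smallest ratio is 32/23 in the row of w1, so w1 leaves.

w1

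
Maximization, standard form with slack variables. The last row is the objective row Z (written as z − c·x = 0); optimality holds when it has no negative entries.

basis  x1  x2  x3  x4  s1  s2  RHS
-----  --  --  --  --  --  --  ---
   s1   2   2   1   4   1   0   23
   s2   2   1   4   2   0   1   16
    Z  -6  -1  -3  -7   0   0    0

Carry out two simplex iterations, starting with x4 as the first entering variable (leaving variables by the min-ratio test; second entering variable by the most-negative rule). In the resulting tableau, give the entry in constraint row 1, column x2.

Ratio test on column x4 — row 1: 23/4 = 23/4; row 2: 16/2 = 8. Minimum is 23/4 at row 1 (s1 leaves); pivot element 4.
Divide row 1 by 4; eliminate column x4 from the other rows.
Second iteration: most negative Z-row entry is -5/2 in column x1, so x1 enters.
Ratio test on column x1 — row 1: (23/4)/(1/2) = 23/2; row 2: (9/2)/1 = 9/2. Minimum is 9/2 at row 2 (s2 leaves); pivot element 1.
Divide row 2 by 1; eliminate column x1 from the other rows.
After both pivots, the entry at constraint row 1, column x2 is 1/2.

1/2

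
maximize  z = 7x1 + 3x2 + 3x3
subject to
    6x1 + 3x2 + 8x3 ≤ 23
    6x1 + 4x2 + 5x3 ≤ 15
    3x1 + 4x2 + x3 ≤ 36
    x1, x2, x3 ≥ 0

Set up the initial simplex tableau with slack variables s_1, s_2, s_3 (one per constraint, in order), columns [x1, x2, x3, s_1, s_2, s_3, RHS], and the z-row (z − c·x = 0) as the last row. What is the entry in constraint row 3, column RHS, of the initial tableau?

36

The RHS of constraint 3 is b_3 = 36.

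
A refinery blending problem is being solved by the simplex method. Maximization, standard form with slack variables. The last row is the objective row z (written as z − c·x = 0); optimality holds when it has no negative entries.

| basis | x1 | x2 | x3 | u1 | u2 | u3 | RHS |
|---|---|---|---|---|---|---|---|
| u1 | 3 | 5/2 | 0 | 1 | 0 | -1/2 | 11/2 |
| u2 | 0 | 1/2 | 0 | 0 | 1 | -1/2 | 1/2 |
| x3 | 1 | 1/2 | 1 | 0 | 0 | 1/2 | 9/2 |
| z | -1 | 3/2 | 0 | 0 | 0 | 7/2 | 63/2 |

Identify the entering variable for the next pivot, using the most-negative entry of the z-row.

Negative z-row entries: x1: -1.
The most negative is -1 in column x1, so x1 enters.

x1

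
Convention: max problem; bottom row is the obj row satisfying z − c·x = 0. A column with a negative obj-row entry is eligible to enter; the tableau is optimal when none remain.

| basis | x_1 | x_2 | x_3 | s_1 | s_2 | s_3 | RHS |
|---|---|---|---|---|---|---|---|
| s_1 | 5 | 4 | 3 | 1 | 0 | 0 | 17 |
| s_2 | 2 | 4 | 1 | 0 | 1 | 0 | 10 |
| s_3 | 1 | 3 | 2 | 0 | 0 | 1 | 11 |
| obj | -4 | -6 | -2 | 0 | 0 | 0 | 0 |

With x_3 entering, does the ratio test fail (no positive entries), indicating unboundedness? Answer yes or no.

no

Column x_3 has positive entries in row(s) 1, 2, 3, so the ratio test bounds it — not unbounded.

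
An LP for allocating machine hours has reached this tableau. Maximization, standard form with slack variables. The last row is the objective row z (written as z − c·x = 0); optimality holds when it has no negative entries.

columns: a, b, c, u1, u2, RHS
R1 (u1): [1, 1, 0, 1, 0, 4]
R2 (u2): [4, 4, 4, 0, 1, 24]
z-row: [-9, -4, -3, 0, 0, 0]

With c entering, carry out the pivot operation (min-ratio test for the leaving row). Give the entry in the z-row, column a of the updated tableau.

-6

Ratio test on column c — row 1: entry 0 ≤ 0; row 2: 24/4 = 6. Minimum is 6 at row 2 (u2 leaves); pivot element 4.
Divide row 2 by 4; eliminate column c from the other rows.
z-row update in column a: -9 − (-3)·1 = -6.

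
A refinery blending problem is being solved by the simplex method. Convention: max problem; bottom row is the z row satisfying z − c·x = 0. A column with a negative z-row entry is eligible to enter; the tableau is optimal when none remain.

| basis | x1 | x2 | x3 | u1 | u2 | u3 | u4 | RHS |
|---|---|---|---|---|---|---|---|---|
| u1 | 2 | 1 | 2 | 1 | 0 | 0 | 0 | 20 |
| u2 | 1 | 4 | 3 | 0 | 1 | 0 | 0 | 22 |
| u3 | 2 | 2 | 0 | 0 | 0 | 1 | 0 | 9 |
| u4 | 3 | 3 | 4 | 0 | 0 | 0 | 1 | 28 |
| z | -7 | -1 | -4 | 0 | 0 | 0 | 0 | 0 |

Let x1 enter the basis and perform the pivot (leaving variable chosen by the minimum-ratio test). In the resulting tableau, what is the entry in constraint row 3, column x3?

0

Ratio test on column x1 — row 1: 20/2 = 10; row 2: 22/1 = 22; row 3: 9/2 = 9/2; row 4: 28/3 = 28/3. Minimum is 9/2 at row 3 (u3 leaves); pivot element 2.
Divide row 3 by 2; eliminate column x1 from the other rows.
In the new row 3, the x3 entry is the old entry divided by the pivot: 0/2 = 0.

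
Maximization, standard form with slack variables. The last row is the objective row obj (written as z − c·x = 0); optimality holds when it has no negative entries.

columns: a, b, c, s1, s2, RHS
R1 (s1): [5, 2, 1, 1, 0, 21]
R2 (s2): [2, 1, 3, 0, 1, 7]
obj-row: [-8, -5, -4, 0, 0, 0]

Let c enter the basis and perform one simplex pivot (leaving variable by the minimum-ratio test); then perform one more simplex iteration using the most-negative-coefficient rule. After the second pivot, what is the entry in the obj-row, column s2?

Ratio test on column c — row 1: 21/1 = 21; row 2: 7/3 = 7/3. Minimum is 7/3 at row 2 (s2 leaves); pivot element 3.
Divide row 2 by 3; eliminate column c from the other rows.
Second iteration: most negative obj-row entry is -16/3 in column a, so a enters.
Ratio test on column a — row 1: (56/3)/(13/3) = 56/13; row 2: (7/3)/(2/3) = 7/2. Minimum is 7/2 at row 2 (c leaves); pivot element 2/3.
Divide row 2 by 2/3; eliminate column a from the other rows.
After both pivots, the entry at the obj-row, column s2 is 4.

4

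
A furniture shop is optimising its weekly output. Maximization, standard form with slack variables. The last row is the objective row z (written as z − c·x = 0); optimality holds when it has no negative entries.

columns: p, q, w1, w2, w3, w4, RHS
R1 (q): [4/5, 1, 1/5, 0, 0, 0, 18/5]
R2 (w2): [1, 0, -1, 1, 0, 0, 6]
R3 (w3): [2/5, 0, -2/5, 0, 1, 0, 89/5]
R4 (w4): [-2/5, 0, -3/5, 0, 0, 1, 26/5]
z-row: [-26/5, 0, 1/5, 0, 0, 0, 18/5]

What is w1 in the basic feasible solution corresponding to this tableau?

w1 is not in the basis, so in the current basic feasible solution w1 = 0.

0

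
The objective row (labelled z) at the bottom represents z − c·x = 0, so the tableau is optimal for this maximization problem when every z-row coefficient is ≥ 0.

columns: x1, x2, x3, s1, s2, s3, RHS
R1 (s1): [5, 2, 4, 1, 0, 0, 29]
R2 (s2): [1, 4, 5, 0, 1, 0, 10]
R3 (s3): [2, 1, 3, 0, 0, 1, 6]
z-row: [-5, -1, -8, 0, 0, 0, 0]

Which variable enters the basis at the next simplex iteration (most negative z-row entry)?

Negative z-row entries: x1: -5, x2: -1, x3: -8.
The most negative is -8 in column x3, so x3 enters.

x3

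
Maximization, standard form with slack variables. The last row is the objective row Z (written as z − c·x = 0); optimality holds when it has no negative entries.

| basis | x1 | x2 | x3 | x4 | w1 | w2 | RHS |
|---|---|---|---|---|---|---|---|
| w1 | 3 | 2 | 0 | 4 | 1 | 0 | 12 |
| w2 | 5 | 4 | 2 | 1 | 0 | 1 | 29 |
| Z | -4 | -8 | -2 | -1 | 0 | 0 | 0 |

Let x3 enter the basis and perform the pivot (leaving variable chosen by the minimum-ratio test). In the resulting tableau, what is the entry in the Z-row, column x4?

Ratio test on column x3 — row 1: entry 0 ≤ 0; row 2: 29/2 = 29/2. Minimum is 29/2 at row 2 (w2 leaves); pivot element 2.
Divide row 2 by 2; eliminate column x3 from the other rows.
Z-row update in column x4: -1 − (-2)·(1/2) = 0.

0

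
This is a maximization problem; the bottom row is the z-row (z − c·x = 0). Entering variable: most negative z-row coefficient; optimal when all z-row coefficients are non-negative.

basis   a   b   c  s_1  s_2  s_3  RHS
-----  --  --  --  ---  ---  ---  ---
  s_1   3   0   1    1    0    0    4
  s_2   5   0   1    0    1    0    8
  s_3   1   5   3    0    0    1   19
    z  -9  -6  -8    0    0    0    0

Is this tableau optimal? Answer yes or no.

no

The z-row has a negative entry -9 in column a, so it is not optimal.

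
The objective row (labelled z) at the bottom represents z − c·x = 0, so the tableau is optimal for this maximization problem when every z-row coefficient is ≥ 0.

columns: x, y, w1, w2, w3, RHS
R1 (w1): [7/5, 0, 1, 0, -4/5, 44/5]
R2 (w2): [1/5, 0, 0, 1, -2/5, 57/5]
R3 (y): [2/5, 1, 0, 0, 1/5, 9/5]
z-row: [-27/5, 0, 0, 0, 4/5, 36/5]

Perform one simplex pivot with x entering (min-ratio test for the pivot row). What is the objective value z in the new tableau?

63/2

Ratio test on column x — row 1: (44/5)/(7/5) = 44/7; row 2: (57/5)/(1/5) = 57; row 3: (9/5)/(2/5) = 9/2. Minimum is 9/2 at row 3 (y leaves); pivot element 2/5.
Pivot on row 3; the z-row RHS becomes 36/5 − (-27/5)·(9/2) = 63/2.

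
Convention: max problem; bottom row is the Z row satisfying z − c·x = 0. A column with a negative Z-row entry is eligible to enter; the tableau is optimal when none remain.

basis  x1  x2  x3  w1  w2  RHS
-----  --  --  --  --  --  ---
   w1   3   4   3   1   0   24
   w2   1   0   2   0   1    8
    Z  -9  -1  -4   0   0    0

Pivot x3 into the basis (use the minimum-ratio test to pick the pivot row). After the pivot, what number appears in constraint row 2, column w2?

Ratio test on column x3 — row 1: 24/3 = 8; row 2: 8/2 = 4. Minimum is 4 at row 2 (w2 leaves); pivot element 2.
Divide row 2 by 2; eliminate column x3 from the other rows.
In the new row 2, the w2 entry is the old entry divided by the pivot: 1/2 = 1/2.

1/2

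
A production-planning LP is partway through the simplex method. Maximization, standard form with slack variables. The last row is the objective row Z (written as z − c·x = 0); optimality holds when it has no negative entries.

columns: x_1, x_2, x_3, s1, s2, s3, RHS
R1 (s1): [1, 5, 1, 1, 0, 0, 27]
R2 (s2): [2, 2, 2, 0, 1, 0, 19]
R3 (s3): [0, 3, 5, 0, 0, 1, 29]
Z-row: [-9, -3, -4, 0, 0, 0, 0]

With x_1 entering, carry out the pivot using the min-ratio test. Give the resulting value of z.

171/2

Ratio test on column x_1 — row 1: 27/1 = 27; row 2: 19/2 = 19/2; row 3: entry 0 ≤ 0. Minimum is 19/2 at row 2 (s2 leaves); pivot element 2.
Pivot on row 2; the Z-row RHS becomes 0 − (-9)·(19/2) = 171/2.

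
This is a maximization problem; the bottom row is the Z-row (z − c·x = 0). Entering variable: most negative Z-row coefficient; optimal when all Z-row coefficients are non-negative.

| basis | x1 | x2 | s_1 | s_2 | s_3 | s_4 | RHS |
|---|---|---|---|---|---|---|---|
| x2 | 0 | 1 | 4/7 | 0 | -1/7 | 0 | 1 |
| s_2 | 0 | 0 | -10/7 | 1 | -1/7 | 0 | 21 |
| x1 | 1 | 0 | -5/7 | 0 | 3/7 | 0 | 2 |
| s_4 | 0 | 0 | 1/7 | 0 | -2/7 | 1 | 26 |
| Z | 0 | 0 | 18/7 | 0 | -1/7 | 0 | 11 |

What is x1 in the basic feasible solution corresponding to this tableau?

2

x1 is basic (row 3); its value is the RHS of that row, 2.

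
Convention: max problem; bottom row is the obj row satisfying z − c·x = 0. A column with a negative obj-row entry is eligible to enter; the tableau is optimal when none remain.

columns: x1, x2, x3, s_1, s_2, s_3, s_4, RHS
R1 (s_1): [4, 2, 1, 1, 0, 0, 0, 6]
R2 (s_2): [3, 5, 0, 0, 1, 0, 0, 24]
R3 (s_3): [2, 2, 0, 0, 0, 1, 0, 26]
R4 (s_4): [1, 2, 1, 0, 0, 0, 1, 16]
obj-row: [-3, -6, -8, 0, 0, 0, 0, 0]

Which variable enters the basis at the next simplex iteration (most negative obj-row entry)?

x3

Negative obj-row entries: x1: -3, x2: -6, x3: -8.
The most negative is -8 in column x3, so x3 enters.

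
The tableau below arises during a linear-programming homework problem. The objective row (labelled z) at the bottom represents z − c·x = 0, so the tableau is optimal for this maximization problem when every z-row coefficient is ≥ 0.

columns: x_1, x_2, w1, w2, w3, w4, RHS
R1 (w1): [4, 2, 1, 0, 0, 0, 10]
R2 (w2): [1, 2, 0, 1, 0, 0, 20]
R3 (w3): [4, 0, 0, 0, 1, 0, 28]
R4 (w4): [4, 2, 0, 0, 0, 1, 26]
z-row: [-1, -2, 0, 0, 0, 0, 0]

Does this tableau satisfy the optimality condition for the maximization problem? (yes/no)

no

The z-row has a negative entry -2 in column x_2, so it is not optimal.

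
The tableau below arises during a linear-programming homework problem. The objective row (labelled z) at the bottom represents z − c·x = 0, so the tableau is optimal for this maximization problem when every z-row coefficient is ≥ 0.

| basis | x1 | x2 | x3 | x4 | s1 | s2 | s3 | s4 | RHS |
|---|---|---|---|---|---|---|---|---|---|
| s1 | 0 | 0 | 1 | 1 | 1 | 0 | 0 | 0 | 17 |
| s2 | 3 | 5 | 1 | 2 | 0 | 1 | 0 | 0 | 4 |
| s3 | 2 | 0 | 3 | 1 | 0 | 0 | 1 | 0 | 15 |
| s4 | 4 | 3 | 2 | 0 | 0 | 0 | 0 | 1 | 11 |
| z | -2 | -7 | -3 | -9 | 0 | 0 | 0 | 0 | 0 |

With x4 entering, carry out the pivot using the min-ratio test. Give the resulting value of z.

18

Ratio test on column x4 — row 1: 17/1 = 17; row 2: 4/2 = 2; row 3: 15/1 = 15; row 4: entry 0 ≤ 0. Minimum is 2 at row 2 (s2 leaves); pivot element 2.
Pivot on row 2; the z-row RHS becomes 0 − (-9)·2 = 18.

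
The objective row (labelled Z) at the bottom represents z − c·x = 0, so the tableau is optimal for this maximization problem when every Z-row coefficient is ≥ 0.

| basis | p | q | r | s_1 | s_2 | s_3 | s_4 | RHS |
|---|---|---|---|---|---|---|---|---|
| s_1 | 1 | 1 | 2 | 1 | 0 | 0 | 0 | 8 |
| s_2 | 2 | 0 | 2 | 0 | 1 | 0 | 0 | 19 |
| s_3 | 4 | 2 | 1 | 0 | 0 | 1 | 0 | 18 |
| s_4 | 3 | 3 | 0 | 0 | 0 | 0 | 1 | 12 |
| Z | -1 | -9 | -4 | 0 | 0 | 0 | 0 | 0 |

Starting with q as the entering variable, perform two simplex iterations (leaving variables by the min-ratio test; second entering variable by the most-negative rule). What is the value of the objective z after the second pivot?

Ratio test on column q — row 1: 8/1 = 8; row 2: entry 0 ≤ 0; row 3: 18/2 = 9; row 4: 12/3 = 4. Minimum is 4 at row 4 (s_4 leaves); pivot element 3.
Pivot on row 4; the Z-row RHS becomes 0 − (-9)·4 = 36.
Next entering variable (most negative Z-row entry -4): r.
Ratio test on column r — row 1: 4/2 = 2; row 2: 19/2 = 19/2; row 3: 10/1 = 10; row 4: entry 0 ≤ 0. Minimum is 2 at row 1 (s_1 leaves); pivot element 2.
After the second pivot the Z-row RHS is 36 − (-4)·2 = 44.

44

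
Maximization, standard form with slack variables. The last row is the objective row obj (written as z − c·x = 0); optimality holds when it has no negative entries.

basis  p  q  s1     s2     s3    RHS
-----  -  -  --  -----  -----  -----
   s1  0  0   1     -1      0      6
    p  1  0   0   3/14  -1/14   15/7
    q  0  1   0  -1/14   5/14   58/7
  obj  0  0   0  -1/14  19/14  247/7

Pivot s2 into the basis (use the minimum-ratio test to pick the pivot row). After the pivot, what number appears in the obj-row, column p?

1/3

Ratio test on column s2 — row 1: entry -1 ≤ 0; row 2: (15/7)/(3/14) = 10; row 3: entry -1/14 ≤ 0. Minimum is 10 at row 2 (p leaves); pivot element 3/14.
Divide row 2 by 3/14; eliminate column s2 from the other rows.
obj-row update in column p: 0 − (-1/14)·(14/3) = 1/3.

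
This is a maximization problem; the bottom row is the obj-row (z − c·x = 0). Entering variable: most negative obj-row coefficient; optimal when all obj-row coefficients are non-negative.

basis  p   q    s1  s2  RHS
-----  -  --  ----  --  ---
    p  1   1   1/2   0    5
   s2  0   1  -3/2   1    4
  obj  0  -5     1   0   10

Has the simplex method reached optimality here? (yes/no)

The obj-row has a negative entry -5 in column q, so it is not optimal.

no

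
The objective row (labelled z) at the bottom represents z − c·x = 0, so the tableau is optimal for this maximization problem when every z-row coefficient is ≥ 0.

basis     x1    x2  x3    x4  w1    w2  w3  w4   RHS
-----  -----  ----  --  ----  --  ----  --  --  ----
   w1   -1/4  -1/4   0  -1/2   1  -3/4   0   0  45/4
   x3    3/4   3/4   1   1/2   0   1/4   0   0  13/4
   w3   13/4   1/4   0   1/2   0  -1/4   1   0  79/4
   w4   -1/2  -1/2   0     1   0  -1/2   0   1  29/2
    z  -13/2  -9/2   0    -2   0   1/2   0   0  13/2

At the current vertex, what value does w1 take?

45/4

w1 is basic (row 1); its value is the RHS of that row, 45/4.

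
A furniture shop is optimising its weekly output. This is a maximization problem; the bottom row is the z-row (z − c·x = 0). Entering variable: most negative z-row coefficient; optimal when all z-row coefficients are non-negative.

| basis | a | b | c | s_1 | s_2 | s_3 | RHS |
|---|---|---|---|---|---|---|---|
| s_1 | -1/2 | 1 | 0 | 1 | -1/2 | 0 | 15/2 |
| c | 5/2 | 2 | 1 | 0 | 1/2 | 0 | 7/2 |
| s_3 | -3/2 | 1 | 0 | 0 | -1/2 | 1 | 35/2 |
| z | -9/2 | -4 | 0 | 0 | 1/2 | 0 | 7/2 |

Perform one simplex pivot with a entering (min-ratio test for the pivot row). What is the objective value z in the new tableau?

Ratio test on column a — row 1: entry -1/2 ≤ 0; row 2: (7/2)/(5/2) = 7/5; row 3: entry -3/2 ≤ 0. Minimum is 7/5 at row 2 (c leaves); pivot element 5/2.
Pivot on row 2; the z-row RHS becomes 7/2 − (-9/2)·(7/5) = 49/5.

49/5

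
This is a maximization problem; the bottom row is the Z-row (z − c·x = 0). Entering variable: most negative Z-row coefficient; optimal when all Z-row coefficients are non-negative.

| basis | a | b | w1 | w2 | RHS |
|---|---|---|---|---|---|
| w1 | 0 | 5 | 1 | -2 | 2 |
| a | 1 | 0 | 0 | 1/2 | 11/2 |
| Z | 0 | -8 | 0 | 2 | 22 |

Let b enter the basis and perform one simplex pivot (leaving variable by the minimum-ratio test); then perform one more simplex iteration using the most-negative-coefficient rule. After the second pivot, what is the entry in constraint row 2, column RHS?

11

Ratio test on column b — row 1: 2/5 = 2/5; row 2: entry 0 ≤ 0. Minimum is 2/5 at row 1 (w1 leaves); pivot element 5.
Divide row 1 by 5; eliminate column b from the other rows.
Second iteration: most negative Z-row entry is -6/5 in column w2, so w2 enters.
Ratio test on column w2 — row 1: entry -2/5 ≤ 0; row 2: (11/2)/(1/2) = 11. Minimum is 11 at row 2 (a leaves); pivot element 1/2.
Divide row 2 by 1/2; eliminate column w2 from the other rows.
After both pivots, the entry at constraint row 2, column RHS is 11.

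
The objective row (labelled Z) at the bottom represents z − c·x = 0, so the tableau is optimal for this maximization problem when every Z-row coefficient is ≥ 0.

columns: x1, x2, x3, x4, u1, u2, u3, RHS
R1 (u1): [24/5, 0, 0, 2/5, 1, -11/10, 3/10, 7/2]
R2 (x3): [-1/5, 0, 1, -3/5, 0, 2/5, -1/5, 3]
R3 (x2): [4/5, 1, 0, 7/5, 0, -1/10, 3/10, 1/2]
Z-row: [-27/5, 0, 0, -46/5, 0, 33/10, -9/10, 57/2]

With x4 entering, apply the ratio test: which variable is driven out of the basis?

Column x4 entries and ratios — u1: (7/2)/(2/5) = 35/4; x3: -3/5 ≤ 0, skip; x2: (1/2)/(7/5) = 5/14.
Smallest ratio is 5/14 in the row of x2, so x2 leaves.

x2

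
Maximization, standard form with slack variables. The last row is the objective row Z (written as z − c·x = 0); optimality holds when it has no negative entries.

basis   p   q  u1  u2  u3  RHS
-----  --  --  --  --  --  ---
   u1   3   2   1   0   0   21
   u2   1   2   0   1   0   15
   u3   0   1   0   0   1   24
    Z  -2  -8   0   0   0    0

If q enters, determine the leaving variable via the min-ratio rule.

u2

Column q entries and ratios — u1: 21/2 = 21/2; u2: 15/2 = 15/2; u3: 24/1 = 24.
Smallest ratio is 15/2 in the row of u2, so u2 leaves.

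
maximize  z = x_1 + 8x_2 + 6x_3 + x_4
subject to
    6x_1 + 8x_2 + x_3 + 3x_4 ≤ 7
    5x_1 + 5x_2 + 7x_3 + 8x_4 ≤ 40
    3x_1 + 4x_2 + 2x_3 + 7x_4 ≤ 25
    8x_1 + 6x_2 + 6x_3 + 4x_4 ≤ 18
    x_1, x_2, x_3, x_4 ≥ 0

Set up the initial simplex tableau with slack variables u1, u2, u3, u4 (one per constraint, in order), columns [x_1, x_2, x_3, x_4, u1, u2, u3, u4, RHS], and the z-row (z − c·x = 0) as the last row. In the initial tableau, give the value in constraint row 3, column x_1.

Constraint 3 has coefficient 3 on x_1.

3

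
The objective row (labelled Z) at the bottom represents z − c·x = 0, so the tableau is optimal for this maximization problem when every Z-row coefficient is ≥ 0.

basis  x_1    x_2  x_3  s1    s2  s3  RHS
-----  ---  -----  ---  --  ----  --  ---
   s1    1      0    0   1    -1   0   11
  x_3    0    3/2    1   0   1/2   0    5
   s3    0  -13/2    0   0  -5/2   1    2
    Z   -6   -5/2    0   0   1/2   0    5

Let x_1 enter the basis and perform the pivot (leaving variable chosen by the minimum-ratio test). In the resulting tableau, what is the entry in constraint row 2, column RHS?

5

Ratio test on column x_1 — row 1: 11/1 = 11; row 2: entry 0 ≤ 0; row 3: entry 0 ≤ 0. Minimum is 11 at row 1 (s1 leaves); pivot element 1.
Divide row 1 by 1; eliminate column x_1 from the other rows.
Row 2 update in column RHS: 5 − 0·11 = 5.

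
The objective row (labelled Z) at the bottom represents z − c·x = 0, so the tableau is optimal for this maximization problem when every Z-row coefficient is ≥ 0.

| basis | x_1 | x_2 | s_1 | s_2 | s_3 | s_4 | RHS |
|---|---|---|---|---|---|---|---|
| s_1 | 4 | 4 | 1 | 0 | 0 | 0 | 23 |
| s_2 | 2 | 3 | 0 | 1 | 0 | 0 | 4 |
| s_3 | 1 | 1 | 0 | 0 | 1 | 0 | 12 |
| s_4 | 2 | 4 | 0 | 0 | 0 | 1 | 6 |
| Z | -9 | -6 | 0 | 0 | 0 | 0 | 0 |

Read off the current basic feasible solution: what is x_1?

x_1 is not in the basis, so in the current basic feasible solution x_1 = 0.

0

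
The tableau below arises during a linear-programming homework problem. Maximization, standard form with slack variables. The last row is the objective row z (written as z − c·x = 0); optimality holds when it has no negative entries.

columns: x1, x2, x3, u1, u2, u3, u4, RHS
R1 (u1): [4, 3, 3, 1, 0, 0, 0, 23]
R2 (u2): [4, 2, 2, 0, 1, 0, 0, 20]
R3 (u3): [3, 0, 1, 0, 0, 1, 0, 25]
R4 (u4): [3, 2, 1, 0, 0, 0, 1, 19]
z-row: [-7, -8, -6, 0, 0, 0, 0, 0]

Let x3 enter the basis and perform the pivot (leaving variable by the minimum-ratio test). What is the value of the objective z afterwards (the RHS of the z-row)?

Ratio test on column x3 — row 1: 23/3 = 23/3; row 2: 20/2 = 10; row 3: 25/1 = 25; row 4: 19/1 = 19. Minimum is 23/3 at row 1 (u1 leaves); pivot element 3.
Pivot on row 1; the z-row RHS becomes 0 − (-6)·(23/3) = 46.

46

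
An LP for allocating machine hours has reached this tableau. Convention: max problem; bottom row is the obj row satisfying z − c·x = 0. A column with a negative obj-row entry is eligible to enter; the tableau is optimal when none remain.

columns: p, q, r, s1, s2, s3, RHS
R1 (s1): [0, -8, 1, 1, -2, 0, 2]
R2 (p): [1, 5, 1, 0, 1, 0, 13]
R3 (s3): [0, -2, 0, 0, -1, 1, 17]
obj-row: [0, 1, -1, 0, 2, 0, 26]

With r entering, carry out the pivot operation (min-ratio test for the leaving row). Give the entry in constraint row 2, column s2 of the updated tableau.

3

Ratio test on column r — row 1: 2/1 = 2; row 2: 13/1 = 13; row 3: entry 0 ≤ 0. Minimum is 2 at row 1 (s1 leaves); pivot element 1.
Divide row 1 by 1; eliminate column r from the other rows.
Row 2 update in column s2: 1 − 1·(-2) = 3.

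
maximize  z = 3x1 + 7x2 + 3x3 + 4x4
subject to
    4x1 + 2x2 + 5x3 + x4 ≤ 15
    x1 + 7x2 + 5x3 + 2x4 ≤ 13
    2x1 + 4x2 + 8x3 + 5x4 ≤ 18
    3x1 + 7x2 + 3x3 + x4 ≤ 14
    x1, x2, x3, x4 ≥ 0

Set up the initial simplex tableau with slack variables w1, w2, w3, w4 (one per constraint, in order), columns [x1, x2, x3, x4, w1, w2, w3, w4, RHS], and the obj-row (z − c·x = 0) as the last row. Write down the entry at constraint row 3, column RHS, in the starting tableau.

18

The RHS of constraint 3 is b_3 = 18.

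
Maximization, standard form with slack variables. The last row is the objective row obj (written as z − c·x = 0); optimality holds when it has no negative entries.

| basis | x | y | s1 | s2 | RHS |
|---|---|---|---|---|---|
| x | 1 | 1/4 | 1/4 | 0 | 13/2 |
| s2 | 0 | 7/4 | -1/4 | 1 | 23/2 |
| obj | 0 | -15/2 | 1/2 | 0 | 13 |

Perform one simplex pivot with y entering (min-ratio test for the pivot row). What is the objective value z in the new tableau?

Ratio test on column y — row 1: (13/2)/(1/4) = 26; row 2: (23/2)/(7/4) = 46/7. Minimum is 46/7 at row 2 (s2 leaves); pivot element 7/4.
Pivot on row 2; the obj-row RHS becomes 13 − (-15/2)·(46/7) = 436/7.

436/7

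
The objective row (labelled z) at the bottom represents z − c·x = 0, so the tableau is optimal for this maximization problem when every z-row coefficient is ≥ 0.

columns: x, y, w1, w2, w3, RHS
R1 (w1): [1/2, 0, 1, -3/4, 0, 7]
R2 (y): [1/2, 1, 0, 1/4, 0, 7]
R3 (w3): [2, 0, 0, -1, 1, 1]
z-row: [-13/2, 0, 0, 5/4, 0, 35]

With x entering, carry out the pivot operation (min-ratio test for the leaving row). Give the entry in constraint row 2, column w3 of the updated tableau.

-1/4

Ratio test on column x — row 1: 7/(1/2) = 14; row 2: 7/(1/2) = 14; row 3: 1/2 = 1/2. Minimum is 1/2 at row 3 (w3 leaves); pivot element 2.
Divide row 3 by 2; eliminate column x from the other rows.
Row 2 update in column w3: 0 − (1/2)·(1/2) = -1/4.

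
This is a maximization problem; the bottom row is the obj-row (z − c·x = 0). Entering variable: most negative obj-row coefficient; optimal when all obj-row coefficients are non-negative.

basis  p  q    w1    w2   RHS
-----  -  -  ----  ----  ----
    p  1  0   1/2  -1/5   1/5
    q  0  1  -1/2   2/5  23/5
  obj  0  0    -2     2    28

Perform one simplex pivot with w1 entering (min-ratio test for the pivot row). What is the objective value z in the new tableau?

Ratio test on column w1 — row 1: (1/5)/(1/2) = 2/5; row 2: entry -1/2 ≤ 0. Minimum is 2/5 at row 1 (p leaves); pivot element 1/2.
Pivot on row 1; the obj-row RHS becomes 28 − (-2)·(2/5) = 144/5.

144/5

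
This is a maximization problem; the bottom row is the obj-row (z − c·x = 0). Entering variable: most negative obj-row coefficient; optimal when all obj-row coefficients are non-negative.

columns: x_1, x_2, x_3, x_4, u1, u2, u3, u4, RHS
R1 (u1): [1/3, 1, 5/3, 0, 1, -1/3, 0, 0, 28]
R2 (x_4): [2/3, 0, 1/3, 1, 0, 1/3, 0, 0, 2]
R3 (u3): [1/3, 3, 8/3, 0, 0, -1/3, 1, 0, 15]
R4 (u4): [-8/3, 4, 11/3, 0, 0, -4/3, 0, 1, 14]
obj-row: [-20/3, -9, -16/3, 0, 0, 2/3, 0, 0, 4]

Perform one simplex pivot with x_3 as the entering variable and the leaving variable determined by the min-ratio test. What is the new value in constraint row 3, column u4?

Ratio test on column x_3 — row 1: 28/(5/3) = 84/5; row 2: 2/(1/3) = 6; row 3: 15/(8/3) = 45/8; row 4: 14/(11/3) = 42/11. Minimum is 42/11 at row 4 (u4 leaves); pivot element 11/3.
Divide row 4 by 11/3; eliminate column x_3 from the other rows.
Row 3 update in column u4: 0 − (8/3)·(3/11) = -8/11.

-8/11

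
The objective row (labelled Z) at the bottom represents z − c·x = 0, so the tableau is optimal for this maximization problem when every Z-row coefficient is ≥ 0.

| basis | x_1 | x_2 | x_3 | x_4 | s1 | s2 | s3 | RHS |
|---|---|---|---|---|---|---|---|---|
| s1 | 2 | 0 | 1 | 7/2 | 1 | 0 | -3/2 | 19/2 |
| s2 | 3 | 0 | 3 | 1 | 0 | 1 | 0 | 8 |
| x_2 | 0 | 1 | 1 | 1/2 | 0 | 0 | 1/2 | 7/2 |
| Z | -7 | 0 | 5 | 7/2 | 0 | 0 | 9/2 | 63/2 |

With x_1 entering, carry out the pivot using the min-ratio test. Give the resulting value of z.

Ratio test on column x_1 — row 1: (19/2)/2 = 19/4; row 2: 8/3 = 8/3; row 3: entry 0 ≤ 0. Minimum is 8/3 at row 2 (s2 leaves); pivot element 3.
Pivot on row 2; the Z-row RHS becomes 63/2 − (-7)·(8/3) = 301/6.

301/6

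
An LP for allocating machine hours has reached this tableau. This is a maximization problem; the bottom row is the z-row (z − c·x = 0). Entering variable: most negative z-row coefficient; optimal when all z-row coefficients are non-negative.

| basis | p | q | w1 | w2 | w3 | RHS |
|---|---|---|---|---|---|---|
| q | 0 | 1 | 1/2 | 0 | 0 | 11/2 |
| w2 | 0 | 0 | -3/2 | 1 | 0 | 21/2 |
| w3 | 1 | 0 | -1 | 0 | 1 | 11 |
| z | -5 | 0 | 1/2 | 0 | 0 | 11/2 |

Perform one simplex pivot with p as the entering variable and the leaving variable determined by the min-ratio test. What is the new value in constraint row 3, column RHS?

Ratio test on column p — row 1: entry 0 ≤ 0; row 2: entry 0 ≤ 0; row 3: 11/1 = 11. Minimum is 11 at row 3 (w3 leaves); pivot element 1.
Divide row 3 by 1; eliminate column p from the other rows.
In the new row 3, the RHS entry is the old entry divided by the pivot: 11/1 = 11.

11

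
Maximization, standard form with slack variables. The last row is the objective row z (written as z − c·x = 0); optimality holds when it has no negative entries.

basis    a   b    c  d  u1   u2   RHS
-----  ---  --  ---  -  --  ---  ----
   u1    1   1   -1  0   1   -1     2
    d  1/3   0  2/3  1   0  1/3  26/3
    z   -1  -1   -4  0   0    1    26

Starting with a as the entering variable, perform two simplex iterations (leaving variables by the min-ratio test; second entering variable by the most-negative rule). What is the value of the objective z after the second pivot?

Ratio test on column a — row 1: 2/1 = 2; row 2: (26/3)/(1/3) = 26. Minimum is 2 at row 1 (u1 leaves); pivot element 1.
Pivot on row 1; the z-row RHS becomes 26 − (-1)·2 = 28.
Next entering variable (most negative z-row entry -5): c.
Ratio test on column c — row 1: entry -1 ≤ 0; row 2: 8/1 = 8. Minimum is 8 at row 2 (d leaves); pivot element 1.
After the second pivot the z-row RHS is 28 − (-5)·8 = 68.

68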